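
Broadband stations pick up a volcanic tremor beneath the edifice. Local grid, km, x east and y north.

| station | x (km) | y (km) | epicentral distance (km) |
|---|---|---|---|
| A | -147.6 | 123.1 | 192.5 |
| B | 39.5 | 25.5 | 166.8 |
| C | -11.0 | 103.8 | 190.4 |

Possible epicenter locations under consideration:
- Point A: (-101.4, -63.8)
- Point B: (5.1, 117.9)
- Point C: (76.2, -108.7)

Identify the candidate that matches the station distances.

Point A

For each candidate, compare |candidate − station| to the reported distance:
Point A: residuals A 0.0, B 0.0, C 0.0 → max 0.0 km
Point B: residuals A 39.7, B 68.2, C 169.0 → max 169.0 km
Point C: residuals A 129.7, B 27.7, C 39.3 → max 129.7 km
Only Point A has all residuals ≈ 0.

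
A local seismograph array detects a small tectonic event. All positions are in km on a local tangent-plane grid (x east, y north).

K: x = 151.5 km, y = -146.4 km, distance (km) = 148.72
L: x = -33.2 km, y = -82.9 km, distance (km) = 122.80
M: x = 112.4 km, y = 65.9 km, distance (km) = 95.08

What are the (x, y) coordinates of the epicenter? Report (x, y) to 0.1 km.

Circle about each station: (x − 151.5)² + (y + 146.4)² = 148.72²; (x + 33.2)² + (y + 82.9)² = 122.80²; (x − 112.4)² + (y − 65.9)² = 95.08².
Subtracting the K equation from the L and M equations removes the quadratic terms:
-369.4 x + 127.0 y = -29372.76
-78.2 x + 424.6 y = -14331.21
Solving the 2×2 system: x ≈ 72.5, y ≈ -20.4 km.

72.5 km east, -20.4 km north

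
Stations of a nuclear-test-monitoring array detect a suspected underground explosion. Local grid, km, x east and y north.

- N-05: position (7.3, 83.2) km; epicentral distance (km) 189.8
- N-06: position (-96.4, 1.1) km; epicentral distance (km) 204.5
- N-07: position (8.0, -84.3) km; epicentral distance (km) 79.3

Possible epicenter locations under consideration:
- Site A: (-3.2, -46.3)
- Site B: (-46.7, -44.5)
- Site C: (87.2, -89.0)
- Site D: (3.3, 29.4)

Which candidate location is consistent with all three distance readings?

Site C

For each candidate, compare |candidate − station| to the reported distance:
Site A: residuals N-05 59.9, N-06 99.9, N-07 39.7 → max 99.9 km
Site B: residuals N-05 51.2, N-06 137.1, N-07 11.7 → max 137.1 km
Site C: residuals N-05 0.0, N-06 0.0, N-07 0.0 → max 0.0 km
Site D: residuals N-05 135.9, N-06 100.9, N-07 34.5 → max 135.9 km
Only Site C has all residuals ≈ 0.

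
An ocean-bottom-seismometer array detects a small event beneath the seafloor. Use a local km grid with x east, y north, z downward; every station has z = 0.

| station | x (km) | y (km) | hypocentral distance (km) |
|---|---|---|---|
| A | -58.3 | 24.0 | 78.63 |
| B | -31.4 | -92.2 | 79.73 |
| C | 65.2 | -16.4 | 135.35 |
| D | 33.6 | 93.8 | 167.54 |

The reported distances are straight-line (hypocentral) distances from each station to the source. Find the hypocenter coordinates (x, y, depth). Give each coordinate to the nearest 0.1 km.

(-58.9, -36.6, 50.1)

Each station gives a sphere (x−x_i)² + (y−y_i)² + z² = d_i² (stations at z=0).
Subtracting the A sphere from B and C: z² cancels, leaving linear equations in x and y:
53.8 x − 232.4 y = 5337.71
247.0 x − 80.8 y = -11591.84
Solving: x ≈ -58.905, y ≈ -36.604 km (keep extra digits for the depth step; rounded: -58.9, -36.6).
Then from the A sphere: z² = 78.63² − (x + 58.3)² − (y − 24.0)² with x = -58.905, y = -36.604, so z ≈ 50.095 ≈ 50.1 km.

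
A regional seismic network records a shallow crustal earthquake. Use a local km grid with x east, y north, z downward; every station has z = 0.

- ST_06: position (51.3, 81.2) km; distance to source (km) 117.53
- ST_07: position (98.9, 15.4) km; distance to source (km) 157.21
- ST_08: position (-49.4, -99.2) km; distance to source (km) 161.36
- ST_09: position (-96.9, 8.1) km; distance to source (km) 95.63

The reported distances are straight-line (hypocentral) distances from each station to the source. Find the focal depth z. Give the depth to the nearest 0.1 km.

65.9 km

Each station gives a sphere (x−x_i)² + (y−y_i)² + z² = d_i² (stations at z=0).
Subtracting the ST_06 sphere from ST_07 and ST_08: z² cancels, leaving linear equations in x and y:
95.2 x − 131.6 y = -10108.44
-201.4 x − 360.8 y = -9167.88
Solving: x ≈ -40.107, y ≈ 47.798 km (keep extra digits for the depth step; rounded: -40.1, 47.8).
Then from the ST_06 sphere: z² = 117.53² − (x − 51.3)² − (y − 81.2)² with x = -40.107, y = 47.798, so z ≈ 65.897 ≈ 65.9 km.
Check against ST_09 (with the unrounded solution): distance 95.62 ≈ 95.63 km. ✓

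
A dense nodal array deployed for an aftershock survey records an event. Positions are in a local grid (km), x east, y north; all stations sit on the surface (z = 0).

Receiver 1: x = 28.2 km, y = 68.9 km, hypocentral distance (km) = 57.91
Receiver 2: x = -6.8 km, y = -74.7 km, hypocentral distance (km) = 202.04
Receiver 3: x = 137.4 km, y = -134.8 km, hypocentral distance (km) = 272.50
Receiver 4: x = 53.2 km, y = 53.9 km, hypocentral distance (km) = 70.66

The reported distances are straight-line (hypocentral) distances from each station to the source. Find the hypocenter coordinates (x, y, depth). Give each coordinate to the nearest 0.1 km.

x ≈ 42.9 km, y ≈ 119.7 km, depth ≈ 23.6 km

Each station gives a sphere (x−x_i)² + (y−y_i)² + z² = d_i² (stations at z=0).
Subtracting the Receiver 1 sphere from Receiver 2 and Receiver 3: z² cancels, leaving linear equations in x and y:
-70.0 x − 287.2 y = -37382.71
218.4 x − 407.4 y = -39395.33
Solving: x ≈ 42.912, y ≈ 119.704 km (keep extra digits for the depth step; rounded: 42.9, 119.7).
Then from the Receiver 1 sphere: z² = 57.91² − (x − 28.2)² − (y − 68.9)² with x = 42.912, y = 119.704, so z ≈ 23.581 ≈ 23.6 km.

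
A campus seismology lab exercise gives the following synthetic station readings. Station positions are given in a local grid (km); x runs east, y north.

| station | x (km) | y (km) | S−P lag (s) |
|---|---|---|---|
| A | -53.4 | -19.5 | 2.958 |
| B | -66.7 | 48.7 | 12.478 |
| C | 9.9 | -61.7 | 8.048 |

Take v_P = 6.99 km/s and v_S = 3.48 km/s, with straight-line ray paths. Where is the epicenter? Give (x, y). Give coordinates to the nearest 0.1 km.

Distance from S−P lag: d = Δt · v_P v_S / (v_P − v_S) = Δt · (6.99·3.48)/(6.99−3.48) ≈ 6.9303·Δt.
So d_A = 20.50, d_B = 86.48, d_C = 55.77 km.
Circle about each station: (x + 53.4)² + (y + 19.5)² = 20.50²; (x + 66.7)² + (y − 48.7)² = 86.48²; (x − 9.9)² + (y + 61.7)² = 55.77².
Subtracting the A equation from the B and C equations removes the quadratic terms:
-26.6 x + 136.4 y = -3469.77
126.6 x − 84.4 y = -2016.95
Solving the 2×2 system: x ≈ -37.8, y ≈ -32.8 km.

(-37.8, -32.8)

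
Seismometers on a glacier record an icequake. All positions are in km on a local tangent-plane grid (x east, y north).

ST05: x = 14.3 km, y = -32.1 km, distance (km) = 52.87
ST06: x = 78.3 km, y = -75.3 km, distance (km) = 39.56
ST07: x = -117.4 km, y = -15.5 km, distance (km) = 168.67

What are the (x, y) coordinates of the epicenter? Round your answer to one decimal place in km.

Circle about each station: (x − 14.3)² + (y + 32.1)² = 52.87²; (x − 78.3)² + (y + 75.3)² = 39.56²; (x + 117.4)² + (y + 15.5)² = 168.67².
Subtracting the ST05 equation from the ST06 and ST07 equations removes the quadratic terms:
128.0 x − 86.4 y = 11796.32
-263.4 x + 33.2 y = -12866.22
Solving the 2×2 system: x ≈ 38.9, y ≈ -78.9 km.
Check against ST05 (with the unrounded x, y): √((x − 14.3)²+(y + 32.1)²) = 52.87 ≈ 52.87 km. ✓

(38.9, -78.9)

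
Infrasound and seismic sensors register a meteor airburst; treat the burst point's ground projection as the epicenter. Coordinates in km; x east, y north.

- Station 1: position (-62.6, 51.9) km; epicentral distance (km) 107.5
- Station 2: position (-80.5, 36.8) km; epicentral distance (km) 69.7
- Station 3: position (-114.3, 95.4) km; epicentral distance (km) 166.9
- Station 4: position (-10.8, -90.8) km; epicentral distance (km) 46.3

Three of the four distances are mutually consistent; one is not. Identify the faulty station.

Station 2

Solve using three stations at a time. Using Station 1, Station 3, Station 4 (subtract circle equations pairwise → linear system) gives (x, y) ≈ (-37.0, -52.5).
Distances from that point to each station vs reported:
  Station 1: calculated 107.5 vs reported 107.5 → residual 0.0 km
  Station 2: calculated 99.4 vs reported 69.7 → residual 29.7 km
  Station 3: calculated 166.9 vs reported 166.9 → residual 0.0 km
  Station 4: calculated 46.4 vs reported 46.3 → residual 0.1 km
Station 1, Station 3, Station 4 are mutually consistent (residuals ≈ 0); Station 2 is off by 29.7 km.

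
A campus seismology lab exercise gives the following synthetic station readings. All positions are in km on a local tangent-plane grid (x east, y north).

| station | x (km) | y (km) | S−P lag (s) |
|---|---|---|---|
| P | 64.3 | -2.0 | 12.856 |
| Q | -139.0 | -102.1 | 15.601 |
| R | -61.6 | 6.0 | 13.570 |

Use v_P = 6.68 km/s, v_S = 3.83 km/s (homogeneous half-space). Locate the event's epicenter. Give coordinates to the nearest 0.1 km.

Distance from S−P lag: d = Δt · v_P v_S / (v_P − v_S) = Δt · (6.68·3.83)/(6.68−3.83) ≈ 8.9770·Δt.
So d_P = 115.41, d_Q = 140.05, d_R = 121.82 km.
Circle about each station: (x − 64.3)² + (y + 2.0)² = 115.41²; (x + 139.0)² + (y + 102.1)² = 140.05²; (x + 61.6)² + (y − 6.0)² = 121.82².
Subtracting the P equation from the Q and R equations removes the quadratic terms:
-406.6 x − 200.2 y = 19312.39
-251.8 x + 16.0 y = -1828.57
Solving the 2×2 system: x ≈ 1.0, y ≈ -98.5 km.
Check against P (with the unrounded x, y): √((x − 64.3)²+(y + 2.0)²) = 115.41 ≈ 115.41 km. ✓

1.0 km east, -98.5 km north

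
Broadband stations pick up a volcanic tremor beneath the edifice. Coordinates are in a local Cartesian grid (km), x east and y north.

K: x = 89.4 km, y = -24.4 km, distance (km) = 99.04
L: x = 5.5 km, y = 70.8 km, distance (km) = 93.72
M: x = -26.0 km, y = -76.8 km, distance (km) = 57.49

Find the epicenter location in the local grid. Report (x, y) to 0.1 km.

Circle about each station: (x − 89.4)² + (y + 24.4)² = 99.04²; (x − 5.5)² + (y − 70.8)² = 93.72²; (x + 26.0)² + (y + 76.8)² = 57.49².
Subtracting the K equation from the L and M equations removes the quadratic terms:
-167.8 x + 190.4 y = -2519.35
-230.8 x − 104.8 y = 4490.34
Solving the 2×2 system: x ≈ -9.6, y ≈ -21.7 km.

(-9.6, -21.7)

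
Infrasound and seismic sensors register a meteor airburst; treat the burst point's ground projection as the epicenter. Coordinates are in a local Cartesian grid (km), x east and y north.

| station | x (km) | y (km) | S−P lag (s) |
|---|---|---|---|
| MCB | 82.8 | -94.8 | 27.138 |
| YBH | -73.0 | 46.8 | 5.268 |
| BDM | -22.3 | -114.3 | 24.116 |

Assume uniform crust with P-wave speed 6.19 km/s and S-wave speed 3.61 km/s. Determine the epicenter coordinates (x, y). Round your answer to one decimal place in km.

(-61.3, 90.9)

Distance from S−P lag: d = Δt · v_P v_S / (v_P − v_S) = Δt · (6.19·3.61)/(6.19−3.61) ≈ 8.6612·Δt.
So d_MCB = 235.05, d_YBH = 45.63, d_BDM = 208.87 km.
Circle about each station: (x − 82.8)² + (y + 94.8)² = 235.05²; (x + 73.0)² + (y − 46.8)² = 45.63²; (x + 22.3)² + (y + 114.3)² = 208.87².
Subtracting the MCB equation from the YBH and BDM equations removes the quadratic terms:
-311.6 x + 283.2 y = 44842.77
-210.2 x − 39.0 y = 9340.73
Solving the 2×2 system: x ≈ -61.3, y ≈ 90.9 km.
Check against MCB (with the unrounded x, y): √((x − 82.8)²+(y + 94.8)²) = 235.05 ≈ 235.05 km. ✓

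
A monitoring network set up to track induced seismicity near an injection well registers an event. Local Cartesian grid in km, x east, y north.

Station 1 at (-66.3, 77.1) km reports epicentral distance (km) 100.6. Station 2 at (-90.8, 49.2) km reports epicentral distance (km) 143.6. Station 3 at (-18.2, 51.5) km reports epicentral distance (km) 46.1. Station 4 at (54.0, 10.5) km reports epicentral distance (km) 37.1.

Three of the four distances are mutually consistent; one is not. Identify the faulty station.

Solve using three stations at a time. Using Station 1, Station 3, Station 4 (subtract circle equations pairwise → linear system) gives (x, y) ≈ (23.9, 32.4).
Distances from that point to each station vs reported:
  Station 1: calculated 100.7 vs reported 100.6 → residual 0.1 km
  Station 2: calculated 115.9 vs reported 143.6 → residual 27.7 km
  Station 3: calculated 46.2 vs reported 46.1 → residual 0.1 km
  Station 4: calculated 37.2 vs reported 37.1 → residual 0.1 km
Station 1, Station 3, Station 4 are mutually consistent (residuals ≈ 0); Station 2 is off by 27.7 km.

Station 2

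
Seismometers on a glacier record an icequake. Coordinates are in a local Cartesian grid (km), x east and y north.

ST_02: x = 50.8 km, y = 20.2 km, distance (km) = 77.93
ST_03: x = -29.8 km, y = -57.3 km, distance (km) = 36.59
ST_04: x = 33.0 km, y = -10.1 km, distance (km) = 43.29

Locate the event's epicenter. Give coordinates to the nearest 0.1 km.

3.2 km east, -41.5 km north

Circle about each station: (x − 50.8)² + (y − 20.2)² = 77.93²; (x + 29.8)² + (y + 57.3)² = 36.59²; (x − 33.0)² + (y + 10.1)² = 43.29².
Subtracting the ST_02 equation from the ST_03 and ST_04 equations removes the quadratic terms:
-161.2 x − 155.0 y = 5916.91
-35.6 x − 60.6 y = 2401.39
Solving the 2×2 system: x ≈ 3.2, y ≈ -41.5 km.
Check against ST_02 (with the unrounded x, y): √((x − 50.8)²+(y − 20.2)²) = 77.93 ≈ 77.93 km. ✓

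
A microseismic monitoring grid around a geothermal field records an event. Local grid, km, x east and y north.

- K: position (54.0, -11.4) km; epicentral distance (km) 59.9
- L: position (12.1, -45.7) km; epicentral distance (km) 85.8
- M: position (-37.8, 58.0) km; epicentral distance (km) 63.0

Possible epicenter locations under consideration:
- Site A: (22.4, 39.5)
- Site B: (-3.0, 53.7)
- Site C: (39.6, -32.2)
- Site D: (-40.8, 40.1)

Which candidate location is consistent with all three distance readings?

Site A

For each candidate, compare |candidate − station| to the reported distance:
Site A: residuals K 0.0, L 0.0, M 0.0 → max 0.0 km
Site B: residuals K 26.6, L 14.7, M 27.9 → max 27.9 km
Site C: residuals K 34.6, L 55.2, M 55.9 → max 55.9 km
Site D: residuals K 48.0, L 15.0, M 44.9 → max 48.0 km
Only Site A has all residuals ≈ 0.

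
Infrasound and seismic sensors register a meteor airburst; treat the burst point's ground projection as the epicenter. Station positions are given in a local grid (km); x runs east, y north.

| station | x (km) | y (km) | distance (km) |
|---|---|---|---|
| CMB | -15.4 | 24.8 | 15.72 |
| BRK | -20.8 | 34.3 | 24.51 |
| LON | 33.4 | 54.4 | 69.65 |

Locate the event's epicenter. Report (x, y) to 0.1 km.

(-20.1, 9.8)

Circle about each station: (x + 15.4)² + (y − 24.8)² = 15.72²; (x + 20.8)² + (y − 34.3)² = 24.51²; (x − 33.4)² + (y − 54.4)² = 69.65².
Subtracting the CMB equation from the BRK and LON equations removes the quadratic terms:
-10.8 x + 19.0 y = 403.31
97.6 x + 59.2 y = -1381.28
Solving the 2×2 system: x ≈ -20.1, y ≈ 9.8 km.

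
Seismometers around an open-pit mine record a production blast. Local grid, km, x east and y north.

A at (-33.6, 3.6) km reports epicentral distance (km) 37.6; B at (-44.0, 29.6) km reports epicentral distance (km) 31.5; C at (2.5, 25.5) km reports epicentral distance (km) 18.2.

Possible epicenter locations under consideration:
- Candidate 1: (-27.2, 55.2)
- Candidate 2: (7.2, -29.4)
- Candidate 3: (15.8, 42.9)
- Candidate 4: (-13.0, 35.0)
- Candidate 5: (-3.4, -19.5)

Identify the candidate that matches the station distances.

Candidate 4

For each candidate, compare |candidate − station| to the reported distance:
Candidate 1: residuals A 14.4, B 0.9, C 23.8 → max 23.8 km
Candidate 2: residuals A 14.9, B 46.6, C 36.9 → max 46.6 km
Candidate 3: residuals A 25.5, B 29.8, C 3.7 → max 29.8 km
Candidate 4: residuals A 0.0, B 0.0, C 0.0 → max 0.0 km
Candidate 5: residuals A 0.4, B 32.2, C 27.2 → max 32.2 km
Only Candidate 4 has all residuals ≈ 0.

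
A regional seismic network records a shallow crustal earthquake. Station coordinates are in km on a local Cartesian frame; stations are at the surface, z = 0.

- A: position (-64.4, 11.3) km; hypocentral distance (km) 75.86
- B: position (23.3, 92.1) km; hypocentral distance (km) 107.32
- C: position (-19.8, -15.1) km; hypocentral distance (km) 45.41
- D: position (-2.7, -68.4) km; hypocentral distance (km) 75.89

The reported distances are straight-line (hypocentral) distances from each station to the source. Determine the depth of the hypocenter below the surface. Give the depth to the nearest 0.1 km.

z ≈ 40.3 km

Each station gives a sphere (x−x_i)² + (y−y_i)² + z² = d_i² (stations at z=0).
Subtracting the A sphere from B and C: z² cancels, leaving linear equations in x and y:
175.4 x + 161.6 y = -1012.59
89.2 x − 52.8 y = 37.67
Solving: x ≈ -2.001, y ≈ -4.094 km (keep extra digits for the depth step; rounded: -2.0, -4.1).
Then from the A sphere: z² = 75.86² − (x + 64.4)² − (y − 11.3)² with x = -2.001, y = -4.094, so z ≈ 40.300 ≈ 40.3 km.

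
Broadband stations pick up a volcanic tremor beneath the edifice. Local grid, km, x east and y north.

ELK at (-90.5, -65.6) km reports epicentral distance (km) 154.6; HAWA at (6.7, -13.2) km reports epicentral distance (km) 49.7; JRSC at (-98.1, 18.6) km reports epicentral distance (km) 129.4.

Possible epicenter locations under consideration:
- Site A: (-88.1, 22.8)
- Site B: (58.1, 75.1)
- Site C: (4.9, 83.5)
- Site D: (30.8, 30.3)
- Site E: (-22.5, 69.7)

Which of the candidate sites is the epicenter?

Site D

For each candidate, compare |candidate − station| to the reported distance:
Site A: residuals ELK 66.2, HAWA 51.7, JRSC 118.6 → max 118.6 km
Site B: residuals ELK 50.0, HAWA 52.5, JRSC 36.7 → max 52.5 km
Site C: residuals ELK 22.4, HAWA 47.0, JRSC 7.7 → max 47.0 km
Site D: residuals ELK 0.0, HAWA 0.0, JRSC 0.0 → max 0.0 km
Site E: residuals ELK 3.2, HAWA 38.2, JRSC 38.1 → max 38.2 km
Only Site D has all residuals ≈ 0.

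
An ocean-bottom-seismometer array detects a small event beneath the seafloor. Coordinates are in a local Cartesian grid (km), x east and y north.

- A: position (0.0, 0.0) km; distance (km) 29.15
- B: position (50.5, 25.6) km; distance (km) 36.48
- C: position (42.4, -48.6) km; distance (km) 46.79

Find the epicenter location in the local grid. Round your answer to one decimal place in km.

Circle about each station: x² + y² = 29.15²; (x − 50.5)² + (y − 25.6)² = 36.48²; (x − 42.4)² + (y + 48.6)² = 46.79².
Subtracting pairs of circle equations eliminates x²+y² and gives linear equations (the radical axes):
101.0 x + 51.2 y = 2724.54
84.8 x − 97.2 y = 2820.14
Solving the 2×2 system: x ≈ 28.9, y ≈ -3.8 km.
Check against A (with the unrounded x, y): √(x²+y²) = 29.15 ≈ 29.15 km. ✓

28.9 km east, -3.8 km north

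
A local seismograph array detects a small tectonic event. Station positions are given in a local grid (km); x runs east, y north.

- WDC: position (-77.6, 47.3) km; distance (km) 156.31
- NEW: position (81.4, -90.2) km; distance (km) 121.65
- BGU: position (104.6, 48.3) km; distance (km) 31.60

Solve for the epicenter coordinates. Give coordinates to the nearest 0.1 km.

Circle about each station: (x + 77.6)² + (y − 47.3)² = 156.31²; (x − 81.4)² + (y + 90.2)² = 121.65²; (x − 104.6)² + (y − 48.3)² = 31.60².
Subtracting pairs of circle equations eliminates x²+y² and gives linear equations (the radical axes):
318.0 x − 275.0 y = 16137.04
364.4 x + 2.0 y = 28449.26
Solving the 2×2 system: x ≈ 77.9, y ≈ 31.4 km.

x ≈ 77.9 km, y ≈ 31.4 km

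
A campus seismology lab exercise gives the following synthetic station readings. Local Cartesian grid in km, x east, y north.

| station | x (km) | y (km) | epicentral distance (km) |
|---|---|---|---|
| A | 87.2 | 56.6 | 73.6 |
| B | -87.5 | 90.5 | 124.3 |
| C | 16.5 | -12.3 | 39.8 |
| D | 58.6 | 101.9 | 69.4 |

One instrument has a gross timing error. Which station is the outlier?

D

Solve using three stations at a time. Using A, B, C (subtract circle equations pairwise → linear system) gives (x, y) ≈ (19.6, 27.4).
Distances from that point to each station vs reported:
  A: calculated 73.6 vs reported 73.6 → residual 0.0 km
  B: calculated 124.3 vs reported 124.3 → residual 0.0 km
  C: calculated 39.8 vs reported 39.8 → residual 0.0 km
  D: calculated 84.1 vs reported 69.4 → residual 14.7 km
A, B, C are mutually consistent (residuals ≈ 0); D is off by 14.7 km.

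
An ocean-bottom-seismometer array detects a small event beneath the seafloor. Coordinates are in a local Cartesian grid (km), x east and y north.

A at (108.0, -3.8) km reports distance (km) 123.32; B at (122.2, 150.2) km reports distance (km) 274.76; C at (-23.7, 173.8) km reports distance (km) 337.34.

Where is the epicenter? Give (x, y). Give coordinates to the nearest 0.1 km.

Circle about each station: (x − 108.0)² + (y + 3.8)² = 123.32²; (x − 122.2)² + (y − 150.2)² = 274.76²; (x + 23.7)² + (y − 173.8)² = 337.34².
Subtracting the A equation from the B and C equations removes the quadratic terms:
28.4 x + 308.0 y = -34470.80
-263.4 x + 355.2 y = -79500.76
Solving the 2×2 system: x ≈ 134.2, y ≈ -124.3 km.
Check against A (with the unrounded x, y): √((x − 108.0)²+(y + 3.8)²) = 123.31 ≈ 123.32 km. ✓

134.2 km east, -124.3 km north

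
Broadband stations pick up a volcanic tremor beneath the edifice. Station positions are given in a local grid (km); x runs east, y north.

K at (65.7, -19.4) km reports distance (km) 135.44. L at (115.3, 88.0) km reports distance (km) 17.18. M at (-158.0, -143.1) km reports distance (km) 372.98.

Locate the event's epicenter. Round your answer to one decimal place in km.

(121.3, 104.1)

Circle about each station: (x − 65.7)² + (y + 19.4)² = 135.44²; (x − 115.3)² + (y − 88.0)² = 17.18²; (x + 158.0)² + (y + 143.1)² = 372.98².
Subtracting the K equation from the L and M equations removes the quadratic terms:
99.2 x + 214.8 y = 34394.08
-447.4 x − 247.4 y = -80021.33
Solving the 2×2 system: x ≈ 121.3, y ≈ 104.1 km.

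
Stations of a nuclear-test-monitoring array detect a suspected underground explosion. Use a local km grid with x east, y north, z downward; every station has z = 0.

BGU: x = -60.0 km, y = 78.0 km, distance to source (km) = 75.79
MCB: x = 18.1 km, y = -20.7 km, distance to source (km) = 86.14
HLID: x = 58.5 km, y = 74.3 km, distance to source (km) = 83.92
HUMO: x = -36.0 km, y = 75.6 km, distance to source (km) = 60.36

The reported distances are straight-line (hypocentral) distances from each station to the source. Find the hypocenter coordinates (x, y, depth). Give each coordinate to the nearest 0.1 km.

(-7.1, 48.1, 45.3)

Each station gives a sphere (x−x_i)² + (y−y_i)² + z² = d_i² (stations at z=0).
Subtracting the BGU sphere from MCB and HLID: z² cancels, leaving linear equations in x and y:
156.2 x − 197.4 y = -10603.88
237.0 x − 7.4 y = -2039.70
Solving: x ≈ -7.105, y ≈ 48.096 km (keep extra digits for the depth step; rounded: -7.1, 48.1).
Then from the BGU sphere: z² = 75.79² − (x + 60.0)² − (y − 78.0)² with x = -7.105, y = 48.096, so z ≈ 45.299 ≈ 45.3 km.
Check against HUMO (with the unrounded solution): distance 60.36 ≈ 60.36 km. ✓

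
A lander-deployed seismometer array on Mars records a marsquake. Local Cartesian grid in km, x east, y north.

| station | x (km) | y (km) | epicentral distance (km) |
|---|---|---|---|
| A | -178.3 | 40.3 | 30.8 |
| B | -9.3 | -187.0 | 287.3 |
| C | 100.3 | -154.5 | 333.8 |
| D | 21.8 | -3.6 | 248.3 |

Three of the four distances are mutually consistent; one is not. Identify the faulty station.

Solve using three stations at a time. Using A, B, C (subtract circle equations pairwise → linear system) gives (x, y) ≈ (-154.9, 60.7).
Distances from that point to each station vs reported:
  A: calculated 31.1 vs reported 30.8 → residual 0.3 km
  B: calculated 287.3 vs reported 287.3 → residual 0.0 km
  C: calculated 333.8 vs reported 333.8 → residual 0.0 km
  D: calculated 188.0 vs reported 248.3 → residual 60.3 km
A, B, C are mutually consistent (residuals ≈ 0); D is off by 60.3 km.

D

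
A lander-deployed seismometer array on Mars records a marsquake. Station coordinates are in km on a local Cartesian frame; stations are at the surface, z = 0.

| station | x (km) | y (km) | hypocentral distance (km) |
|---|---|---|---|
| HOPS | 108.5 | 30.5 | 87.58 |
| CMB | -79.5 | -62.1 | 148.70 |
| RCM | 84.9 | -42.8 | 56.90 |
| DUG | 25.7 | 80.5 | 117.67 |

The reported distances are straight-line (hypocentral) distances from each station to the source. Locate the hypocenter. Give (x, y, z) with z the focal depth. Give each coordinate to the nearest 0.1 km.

Each station gives a sphere (x−x_i)² + (y−y_i)² + z² = d_i² (stations at z=0).
Subtracting the HOPS sphere from CMB and RCM: z² cancels, leaving linear equations in x and y:
-376.0 x − 185.2 y = -16967.27
-47.2 x − 146.6 y = 770.00
Solving: x ≈ 56.705, y ≈ -23.509 km (keep extra digits for the depth step; rounded: 56.7, -23.5).
Then from the HOPS sphere: z² = 87.58² − (x − 108.5)² − (y − 30.5)² with x = 56.705, y = -23.509, so z ≈ 45.503 ≈ 45.5 km.

x ≈ 56.7 km, y ≈ -23.5 km, depth ≈ 45.5 km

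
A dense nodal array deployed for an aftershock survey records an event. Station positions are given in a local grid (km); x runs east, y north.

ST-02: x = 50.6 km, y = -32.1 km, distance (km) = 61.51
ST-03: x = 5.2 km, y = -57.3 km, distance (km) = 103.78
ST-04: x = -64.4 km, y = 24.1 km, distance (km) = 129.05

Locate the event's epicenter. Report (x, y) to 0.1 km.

x ≈ 64.6 km, y ≈ 27.8 km

Circle about each station: (x − 50.6)² + (y + 32.1)² = 61.51²; (x − 5.2)² + (y + 57.3)² = 103.78²; (x + 64.4)² + (y − 24.1)² = 129.05².
Subtracting pairs of circle equations eliminates x²+y² and gives linear equations (the radical axes):
-90.8 x − 50.4 y = -7267.25
-230.0 x + 112.4 y = -11733.02
Solving the 2×2 system: x ≈ 64.6, y ≈ 27.8 km.
Check against ST-02 (with the unrounded x, y): √((x − 50.6)²+(y + 32.1)²) = 61.52 ≈ 61.51 km. ✓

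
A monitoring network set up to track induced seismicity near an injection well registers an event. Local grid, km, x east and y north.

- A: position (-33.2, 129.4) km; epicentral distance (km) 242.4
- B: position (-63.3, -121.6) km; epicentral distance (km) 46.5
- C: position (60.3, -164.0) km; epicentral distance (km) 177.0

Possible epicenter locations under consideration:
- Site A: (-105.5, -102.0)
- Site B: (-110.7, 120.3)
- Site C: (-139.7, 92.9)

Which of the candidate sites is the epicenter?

Site A

For each candidate, compare |candidate − station| to the reported distance:
Site A: residuals A 0.0, B 0.0, C 0.0 → max 0.0 km
Site B: residuals A 164.4, B 200.0, C 154.8 → max 200.0 km
Site C: residuals A 129.8, B 181.2, C 148.6 → max 181.2 km
Only Site A has all residuals ≈ 0.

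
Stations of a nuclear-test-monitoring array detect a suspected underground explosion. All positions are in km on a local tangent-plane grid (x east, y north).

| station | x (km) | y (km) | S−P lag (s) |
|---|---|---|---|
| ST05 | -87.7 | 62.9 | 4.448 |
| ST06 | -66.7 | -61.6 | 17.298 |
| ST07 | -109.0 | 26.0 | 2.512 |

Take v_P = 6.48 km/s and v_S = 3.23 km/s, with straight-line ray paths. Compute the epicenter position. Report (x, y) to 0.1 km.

Distance from S−P lag: d = Δt · v_P v_S / (v_P − v_S) = Δt · (6.48·3.23)/(6.48−3.23) ≈ 6.4401·Δt.
So d_ST05 = 28.65, d_ST06 = 111.40, d_ST07 = 16.18 km.
Circle about each station: (x + 87.7)² + (y − 62.9)² = 28.65²; (x + 66.7)² + (y + 61.6)² = 111.40²; (x + 109.0)² + (y − 26.0)² = 16.18².
Subtracting pairs of circle equations eliminates x²+y² and gives linear equations (the radical axes):
42.0 x − 249.0 y = -14993.39
-42.6 x − 73.8 y = 1468.33
Solving the 2×2 system: x ≈ -107.4, y ≈ 42.1 km.

(-107.4, 42.1)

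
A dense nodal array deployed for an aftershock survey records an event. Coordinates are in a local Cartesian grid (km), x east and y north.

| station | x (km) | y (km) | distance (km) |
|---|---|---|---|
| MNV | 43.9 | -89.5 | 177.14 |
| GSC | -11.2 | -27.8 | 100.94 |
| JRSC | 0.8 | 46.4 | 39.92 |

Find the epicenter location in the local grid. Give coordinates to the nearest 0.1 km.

Circle about each station: (x − 43.9)² + (y + 89.5)² = 177.14²; (x + 11.2)² + (y + 27.8)² = 100.94²; (x − 0.8)² + (y − 46.4)² = 39.92².
Subtracting pairs of circle equations eliminates x²+y² and gives linear equations (the radical axes):
-110.2 x + 123.4 y = 12150.52
-86.2 x + 271.8 y = 22001.11
Solving the 2×2 system: x ≈ -30.4, y ≈ 71.3 km.

(-30.4, 71.3)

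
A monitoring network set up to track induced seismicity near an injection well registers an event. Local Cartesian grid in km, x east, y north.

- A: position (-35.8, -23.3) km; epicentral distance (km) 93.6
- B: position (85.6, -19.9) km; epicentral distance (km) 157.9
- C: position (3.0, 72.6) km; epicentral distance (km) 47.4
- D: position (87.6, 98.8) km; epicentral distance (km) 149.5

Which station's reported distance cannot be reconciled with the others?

D

Solve using three stations at a time. Using A, B, C (subtract circle equations pairwise → linear system) gives (x, y) ≈ (-44.3, 69.9).
Distances from that point to each station vs reported:
  A: calculated 93.6 vs reported 93.6 → residual 0.0 km
  B: calculated 157.9 vs reported 157.9 → residual 0.0 km
  C: calculated 47.3 vs reported 47.4 → residual 0.1 km
  D: calculated 135.0 vs reported 149.5 → residual 14.5 km
A, B, C are mutually consistent (residuals ≈ 0); D is off by 14.5 km.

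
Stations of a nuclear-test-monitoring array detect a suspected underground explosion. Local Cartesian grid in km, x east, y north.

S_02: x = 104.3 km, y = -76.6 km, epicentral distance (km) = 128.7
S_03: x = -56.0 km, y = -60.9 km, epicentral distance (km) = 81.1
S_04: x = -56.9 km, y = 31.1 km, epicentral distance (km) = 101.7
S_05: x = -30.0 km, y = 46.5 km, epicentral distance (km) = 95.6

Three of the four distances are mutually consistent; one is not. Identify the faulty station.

Solve using three stations at a time. Using S_03, S_04, S_05 (subtract circle equations pairwise → linear system) gives (x, y) ≈ (20.9, -34.6).
Distances from that point to each station vs reported:
  S_02: calculated 93.3 vs reported 128.7 → residual 35.4 km
  S_03: calculated 81.3 vs reported 81.1 → residual 0.2 km
  S_04: calculated 101.9 vs reported 101.7 → residual 0.2 km
  S_05: calculated 95.8 vs reported 95.6 → residual 0.2 km
S_03, S_04, S_05 are mutually consistent (residuals ≈ 0); S_02 is off by 35.4 km.

S_02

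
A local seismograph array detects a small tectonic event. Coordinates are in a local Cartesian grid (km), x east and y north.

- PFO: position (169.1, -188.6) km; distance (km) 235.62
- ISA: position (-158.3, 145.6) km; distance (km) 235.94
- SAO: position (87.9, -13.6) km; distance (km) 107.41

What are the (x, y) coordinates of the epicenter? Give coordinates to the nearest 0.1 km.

x ≈ -15.6 km, y ≈ -42.3 km

Circle about each station: (x − 169.1)² + (y + 188.6)² = 235.62²; (x + 158.3)² + (y − 145.6)² = 235.94²; (x − 87.9)² + (y + 13.6)² = 107.41².
Subtracting the PFO equation from the ISA and SAO equations removes the quadratic terms:
-654.8 x + 668.4 y = -18057.42
-162.4 x + 350.0 y = -12273.52
Solving the 2×2 system: x ≈ -15.6, y ≈ -42.3 km.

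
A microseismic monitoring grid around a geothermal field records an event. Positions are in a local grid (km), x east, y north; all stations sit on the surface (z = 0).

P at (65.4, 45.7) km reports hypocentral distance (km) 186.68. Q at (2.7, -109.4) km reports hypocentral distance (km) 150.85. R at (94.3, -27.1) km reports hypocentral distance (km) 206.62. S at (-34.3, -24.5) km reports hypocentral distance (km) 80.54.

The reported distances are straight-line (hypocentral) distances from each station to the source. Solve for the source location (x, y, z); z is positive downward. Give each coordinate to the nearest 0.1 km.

Each station gives a sphere (x−x_i)² + (y−y_i)² + z² = d_i² (stations at z=0).
Subtracting the P sphere from Q and R: z² cancels, leaving linear equations in x and y:
-125.4 x − 310.2 y = 17703.70
57.8 x − 145.6 y = -4581.15
Solving: x ≈ -110.499, y ≈ -12.402 km (keep extra digits for the depth step; rounded: -110.5, -12.4).
Then from the P sphere: z² = 186.68² − (x − 65.4)² − (y − 45.7)² with x = -110.499, y = -12.402, so z ≈ 23.089 ≈ 23.1 km.

x ≈ -110.5 km, y ≈ -12.4 km, depth ≈ 23.1 km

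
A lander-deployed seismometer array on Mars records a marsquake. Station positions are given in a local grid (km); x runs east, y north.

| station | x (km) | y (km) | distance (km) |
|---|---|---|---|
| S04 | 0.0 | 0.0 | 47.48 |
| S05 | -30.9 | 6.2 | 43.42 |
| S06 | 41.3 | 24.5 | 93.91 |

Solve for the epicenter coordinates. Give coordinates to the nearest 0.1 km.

(-29.5, -37.2)

Circle about each station: x² + y² = 47.48²; (x + 30.9)² + (y − 6.2)² = 43.42²; (x − 41.3)² + (y − 24.5)² = 93.91².
Subtracting the S04 equation from the S05 and S06 equations removes the quadratic terms:
-61.8 x + 12.4 y = 1362.30
82.6 x + 49.0 y = -4258.80
Solving the 2×2 system: x ≈ -29.5, y ≈ -37.2 km.
Check against S04 (with the unrounded x, y): √(x²+y²) = 47.46 ≈ 47.48 km. ✓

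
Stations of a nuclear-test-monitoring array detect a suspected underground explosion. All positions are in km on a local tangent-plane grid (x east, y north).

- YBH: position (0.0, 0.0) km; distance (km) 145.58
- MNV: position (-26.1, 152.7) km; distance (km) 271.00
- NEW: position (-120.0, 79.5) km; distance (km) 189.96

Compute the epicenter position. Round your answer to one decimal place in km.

x ≈ -96.5 km, y ≈ -109.0 km

Circle about each station: x² + y² = 145.58²; (x + 26.1)² + (y − 152.7)² = 271.00²; (x + 120.0)² + (y − 79.5)² = 189.96².
Subtracting pairs of circle equations eliminates x²+y² and gives linear equations (the radical axes):
-52.2 x + 305.4 y = -28248.96
-240.0 x + 159.0 y = 5828.98
Solving the 2×2 system: x ≈ -96.5, y ≈ -109.0 km.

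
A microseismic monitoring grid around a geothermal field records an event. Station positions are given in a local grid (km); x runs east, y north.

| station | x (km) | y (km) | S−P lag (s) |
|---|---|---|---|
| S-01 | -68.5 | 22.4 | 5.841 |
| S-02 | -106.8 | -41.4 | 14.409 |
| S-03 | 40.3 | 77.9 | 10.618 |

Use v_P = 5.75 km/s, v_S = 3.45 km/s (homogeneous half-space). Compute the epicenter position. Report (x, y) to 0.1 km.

-50.9 km east, 69.6 km north

Distance from S−P lag: d = Δt · v_P v_S / (v_P − v_S) = Δt · (5.75·3.45)/(5.75−3.45) ≈ 8.6250·Δt.
So d_S-01 = 50.38, d_S-02 = 124.28, d_S-03 = 91.58 km.
Circle about each station: (x + 68.5)² + (y − 22.4)² = 50.38²; (x + 106.8)² + (y + 41.4)² = 124.28²; (x − 40.3)² + (y − 77.9)² = 91.58².
Subtracting the S-01 equation from the S-02 and S-03 equations removes the quadratic terms:
-76.6 x − 127.6 y = -4981.18
217.6 x + 111.0 y = -3350.26
Solving the 2×2 system: x ≈ -50.9, y ≈ 69.6 km.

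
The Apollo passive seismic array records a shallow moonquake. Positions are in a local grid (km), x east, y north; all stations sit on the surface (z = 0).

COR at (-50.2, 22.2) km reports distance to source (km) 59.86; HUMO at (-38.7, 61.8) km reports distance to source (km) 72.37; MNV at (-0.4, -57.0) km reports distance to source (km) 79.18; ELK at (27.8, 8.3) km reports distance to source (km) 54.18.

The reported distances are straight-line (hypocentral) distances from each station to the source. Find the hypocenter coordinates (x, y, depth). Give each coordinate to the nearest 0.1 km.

(-7.9, 10.5, 40.7)

Each station gives a sphere (x−x_i)² + (y−y_i)² + z² = d_i² (stations at z=0).
Subtracting the COR sphere from HUMO and MNV: z² cancels, leaving linear equations in x and y:
23.0 x + 79.2 y = 649.85
99.6 x − 158.4 y = -2449.97
Solving: x ≈ -7.900, y ≈ 10.499 km (keep extra digits for the depth step; rounded: -7.9, 10.5).
Then from the COR sphere: z² = 59.86² − (x + 50.2)² − (y − 22.2)² with x = -7.900, y = 10.499, so z ≈ 40.706 ≈ 40.7 km.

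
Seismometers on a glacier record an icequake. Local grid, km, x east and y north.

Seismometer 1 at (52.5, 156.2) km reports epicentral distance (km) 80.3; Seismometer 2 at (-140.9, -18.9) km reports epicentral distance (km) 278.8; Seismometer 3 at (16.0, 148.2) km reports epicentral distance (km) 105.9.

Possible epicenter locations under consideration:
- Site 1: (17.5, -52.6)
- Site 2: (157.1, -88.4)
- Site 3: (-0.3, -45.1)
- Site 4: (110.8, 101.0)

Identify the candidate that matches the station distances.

Site 4

For each candidate, compare |candidate − station| to the reported distance:
Site 1: residuals Seismometer 1 131.4, Seismometer 2 116.9, Seismometer 3 94.9 → max 131.4 km
Site 2: residuals Seismometer 1 185.7, Seismometer 2 27.2, Seismometer 3 169.6 → max 185.7 km
Site 3: residuals Seismometer 1 127.8, Seismometer 2 135.8, Seismometer 3 88.1 → max 135.8 km
Site 4: residuals Seismometer 1 0.0, Seismometer 2 0.0, Seismometer 3 0.0 → max 0.0 km
Only Site 4 has all residuals ≈ 0.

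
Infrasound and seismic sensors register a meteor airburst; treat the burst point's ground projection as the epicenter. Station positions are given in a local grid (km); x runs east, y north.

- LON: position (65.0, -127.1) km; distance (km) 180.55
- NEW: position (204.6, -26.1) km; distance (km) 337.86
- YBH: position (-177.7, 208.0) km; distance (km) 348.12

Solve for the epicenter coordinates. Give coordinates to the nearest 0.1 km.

Circle about each station: (x − 65.0)² + (y + 127.1)² = 180.55²; (x − 204.6)² + (y + 26.1)² = 337.86²; (x + 177.7)² + (y − 208.0)² = 348.12².
Subtracting the LON equation from the NEW and YBH equations removes the quadratic terms:
279.2 x + 202.0 y = -59388.12
-485.4 x + 670.2 y = -34127.35
Solving the 2×2 system: x ≈ -115.4, y ≈ -134.5 km.

(-115.4, -134.5)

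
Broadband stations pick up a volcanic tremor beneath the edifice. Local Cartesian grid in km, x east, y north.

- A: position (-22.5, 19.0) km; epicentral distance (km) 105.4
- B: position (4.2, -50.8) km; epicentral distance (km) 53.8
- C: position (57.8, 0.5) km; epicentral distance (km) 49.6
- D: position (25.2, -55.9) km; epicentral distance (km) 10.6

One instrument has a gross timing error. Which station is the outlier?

D

Solve using three stations at a time. Using A, B, C (subtract circle equations pairwise → linear system) gives (x, y) ≈ (58.0, -49.1).
Distances from that point to each station vs reported:
  A: calculated 105.4 vs reported 105.4 → residual 0.0 km
  B: calculated 53.8 vs reported 53.8 → residual 0.0 km
  C: calculated 49.6 vs reported 49.6 → residual 0.0 km
  D: calculated 33.5 vs reported 10.6 → residual 22.9 km
A, B, C are mutually consistent (residuals ≈ 0); D is off by 22.9 km.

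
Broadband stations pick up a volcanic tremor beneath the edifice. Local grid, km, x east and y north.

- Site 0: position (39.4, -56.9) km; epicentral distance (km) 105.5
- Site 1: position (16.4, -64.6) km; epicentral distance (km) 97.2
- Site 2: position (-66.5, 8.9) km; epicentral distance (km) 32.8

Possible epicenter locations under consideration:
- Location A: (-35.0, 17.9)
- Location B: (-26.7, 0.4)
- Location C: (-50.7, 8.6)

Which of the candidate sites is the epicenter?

For each candidate, compare |candidate − station| to the reported distance:
Location A: residuals Site 0 0.0, Site 1 0.0, Site 2 0.0 → max 0.0 km
Location B: residuals Site 0 18.0, Site 1 19.2, Site 2 7.9 → max 19.2 km
Location C: residuals Site 0 5.9, Site 1 2.1, Site 2 17.0 → max 17.0 km
Only Location A has all residuals ≈ 0.

Location A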